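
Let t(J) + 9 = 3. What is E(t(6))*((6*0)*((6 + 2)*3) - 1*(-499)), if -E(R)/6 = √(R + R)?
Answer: -5988*I*√3 ≈ -10372.0*I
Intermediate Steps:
t(J) = -6 (t(J) = -9 + 3 = -6)
E(R) = -6*√2*√R (E(R) = -6*√(R + R) = -6*√2*√R)
E(t(6))*((6*0)*((6 + 2)*3) - 1*(-499)) = (-6*√2*√(-6))*((6*0)*((6 + 2)*3) - 1*(-499)) = (-6*√2*I*√6)*(0*(8*3) + 499) = (-12*I*√3)*(0*24 + 499) = (-12*I*√3)*(0 + 499) = -12*I*√3*499 = -5988*I*√3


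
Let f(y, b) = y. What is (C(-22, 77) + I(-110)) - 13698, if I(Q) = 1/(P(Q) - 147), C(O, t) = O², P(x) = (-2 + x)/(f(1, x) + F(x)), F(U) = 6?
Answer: -2153883/163 ≈ -13214.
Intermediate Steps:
P(x) = -2/7 + x/7 (P(x) = (-2 + x)/(1 + 6) = (-2 + x)/7 = (-2 + x)*(⅐) = -2/7 + x/7)
I(Q) = 1/(-1031/7 + Q/7) (I(Q) = 1/((-2/7 + Q/7) - 147) = 1/(-1031/7 + Q/7))
(C(-22, 77) + I(-110)) - 13698 = ((-22)² + 7/(-1031 - 110)) - 13698 = (484 + 7/(-1141)) - 13698 = (484 + 7*(-1/1141)) - 13698 = (484 - 1/163) - 13698 = 78891/163 - 13698 = -2153883/163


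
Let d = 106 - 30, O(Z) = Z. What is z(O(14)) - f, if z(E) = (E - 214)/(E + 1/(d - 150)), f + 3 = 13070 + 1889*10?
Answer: -6618059/207 ≈ -31971.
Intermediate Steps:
d = 76
f = 31957 (f = -3 + (13070 + 1889*10) = -3 + (13070 + 18890) = -3 + 31960 = 31957)
z(E) = (-214 + E)/(-1/74 + E) (z(E) = (E - 214)/(E + 1/(76 - 150)) = (-214 + E)/(E + 1/(-74)) = (-214 + E)/(E - 1/74) = (-214 + E)/(-1/74 + E))
z(O(14)) - f = 74*(214 - 1*14)/(1 - 74*14) - 1*31957 = 74*(214 - 14)/(1 - 1036) - 31957 = 74*200/(-1035) - 31957 = 74*(-1/1035)*200 - 31957 = -2960/207 - 31957 = -6618059/207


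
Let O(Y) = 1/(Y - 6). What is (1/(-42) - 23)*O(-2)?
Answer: 967/336 ≈ 2.8780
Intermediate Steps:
O(Y) = 1/(-6 + Y)
(1/(-42) - 23)*O(-2) = (1/(-42) - 23)/(-6 - 2) = (-1/42 - 23)/(-8) = -967/42*(-⅛) = 967/336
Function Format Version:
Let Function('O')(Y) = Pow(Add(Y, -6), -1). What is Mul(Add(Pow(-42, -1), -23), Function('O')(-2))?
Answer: Rational(967, 336) ≈ 2.8780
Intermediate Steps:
Function('O')(Y) = Pow(Add(-6, Y), -1)
Mul(Add(Pow(-42, -1), -23), Function('O')(-2)) = Mul(Add(Pow(-42, -1), -23), Pow(Add(-6, -2), -1)) = Mul(Add(Rational(-1, 42), -23), Pow(-8, -1)) = Mul(Rational(-967, 42), Rational(-1, 8)) = Rational(967, 336)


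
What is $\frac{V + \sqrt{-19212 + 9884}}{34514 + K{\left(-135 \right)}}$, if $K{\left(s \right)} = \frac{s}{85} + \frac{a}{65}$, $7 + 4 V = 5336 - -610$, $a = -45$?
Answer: $\frac{1312519}{30508360} + \frac{442 i \sqrt{583}}{3813545} \approx 0.043022 + 0.0027985 i$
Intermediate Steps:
$V = \frac{5939}{4}$ ($V = - \frac{7}{4} + \frac{5336 - -610}{4} = - \frac{7}{4} + \frac{5336 + 610}{4} = - \frac{7}{4} + \frac{1}{4} \cdot 5946 = - \frac{7}{4} + \frac{2973}{2} = \frac{5939}{4} \approx 1484.8$)
$K{\left(s \right)} = - \frac{9}{13} + \frac{s}{85}$ ($K{\left(s \right)} = \frac{s}{85} - \frac{45}{65} = s \frac{1}{85} - \frac{9}{13} = \frac{s}{85} - \frac{9}{13} = - \frac{9}{13} + \frac{s}{85}$)
$\frac{V + \sqrt{-19212 + 9884}}{34514 + K{\left(-135 \right)}} = \frac{\frac{5939}{4} + \sqrt{-19212 + 9884}}{34514 + \left(- \frac{9}{13} + \frac{1}{85} \left(-135\right)\right)} = \frac{\frac{5939}{4} + \sqrt{-9328}}{34514 - \frac{504}{221}} = \frac{\frac{5939}{4} + 4 i \sqrt{583}}{34514 - \frac{504}{221}} = \frac{\frac{5939}{4} + 4 i \sqrt{583}}{\frac{7627090}{221}} = \left(\frac{5939}{4} + 4 i \sqrt{583}\right) \frac{221}{7627090} = \frac{1312519}{30508360} + \frac{442 i \sqrt{583}}{3813545}$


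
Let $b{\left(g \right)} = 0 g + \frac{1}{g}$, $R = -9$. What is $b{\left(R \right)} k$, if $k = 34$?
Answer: $- \frac{34}{9} \approx -3.7778$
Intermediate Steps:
$b{\left(g \right)} = \frac{1}{g}$ ($b{\left(g \right)} = 0 + \frac{1}{g} = \frac{1}{g}$)
$b{\left(R \right)} k = \frac{1}{-9} \cdot 34 = \left(- \frac{1}{9}\right) 34 = - \frac{34}{9}$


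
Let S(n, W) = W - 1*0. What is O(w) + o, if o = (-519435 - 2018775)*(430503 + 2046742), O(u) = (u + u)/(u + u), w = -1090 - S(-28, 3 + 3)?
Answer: -6287768031449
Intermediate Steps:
S(n, W) = W (S(n, W) = W + 0 = W)
w = -1096 (w = -1090 - (3 + 3) = -1090 - 1*6 = -1090 - 6 = -1096)
O(u) = 1 (O(u) = (2*u)/((2*u)) = (2*u)*(1/(2*u)) = 1)
o = -6287768031450 (o = -2538210*2477245 = -6287768031450)
O(w) + o = 1 - 6287768031450 = -6287768031449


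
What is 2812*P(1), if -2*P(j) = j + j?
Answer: -2812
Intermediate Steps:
P(j) = -j (P(j) = -(j + j)/2 = -j)
2812*P(1) = 2812*(-1*1) = 2812*(-1) = -2812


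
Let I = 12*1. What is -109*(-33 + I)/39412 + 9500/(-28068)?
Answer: -77541587/276554004 ≈ -0.28039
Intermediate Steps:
I = 12
-109*(-33 + I)/39412 + 9500/(-28068) = -109*(-33 + 12)/39412 + 9500/(-28068) = -109*(-21)*(1/39412) + 9500*(-1/28068) = 2289*(1/39412) - 2375/7017 = 2289/39412 - 2375/7017 = -77541587/276554004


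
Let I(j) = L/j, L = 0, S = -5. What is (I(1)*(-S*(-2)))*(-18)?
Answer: 0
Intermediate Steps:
I(j) = 0 (I(j) = 0/j = 0)
(I(1)*(-S*(-2)))*(-18) = (0*(-1*(-5)*(-2)))*(-18) = (0*(5*(-2)))*(-18) = (0*(-10))*(-18) = 0*(-18) = 0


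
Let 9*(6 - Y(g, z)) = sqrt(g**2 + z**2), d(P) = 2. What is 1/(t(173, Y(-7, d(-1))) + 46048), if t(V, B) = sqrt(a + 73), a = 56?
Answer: 46048/2120418175 - sqrt(129)/2120418175 ≈ 2.1711e-5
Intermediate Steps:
Y(g, z) = 6 - sqrt(g**2 + z**2)/9
t(V, B) = sqrt(129) (t(V, B) = sqrt(56 + 73) = sqrt(129))
1/(t(173, Y(-7, d(-1))) + 46048) = 1/(sqrt(129) + 46048) = 1/(46048 + sqrt(129))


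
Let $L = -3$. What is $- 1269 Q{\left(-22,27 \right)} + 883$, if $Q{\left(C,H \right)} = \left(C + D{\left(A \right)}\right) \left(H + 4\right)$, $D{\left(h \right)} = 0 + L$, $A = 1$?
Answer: $984358$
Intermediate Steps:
$D{\left(h \right)} = -3$ ($D{\left(h \right)} = 0 - 3 = -3$)
$Q{\left(C,H \right)} = \left(-3 + C\right) \left(4 + H\right)$ ($Q{\left(C,H \right)} = \left(C - 3\right) \left(H + 4\right) = \left(-3 + C\right) \left(4 + H\right)$)
$- 1269 Q{\left(-22,27 \right)} + 883 = - 1269 \left(-12 - 81 + 4 \left(-22\right) - 594\right) + 883 = - 1269 \left(-12 - 81 - 88 - 594\right) + 883 = \left(-1269\right) \left(-775\right) + 883 = 983475 + 883 = 984358$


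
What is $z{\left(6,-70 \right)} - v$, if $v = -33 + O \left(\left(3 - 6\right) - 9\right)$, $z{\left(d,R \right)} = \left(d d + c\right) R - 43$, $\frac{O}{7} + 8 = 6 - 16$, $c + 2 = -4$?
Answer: $-3622$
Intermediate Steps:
$c = -6$ ($c = -2 - 4 = -6$)
$O = -126$ ($O = -56 + 7 \left(6 - 16\right) = -56 + 7 \left(-10\right) = -56 - 70 = -126$)
$z{\left(d,R \right)} = -43 + R \left(-6 + d^{2}\right)$ ($z{\left(d,R \right)} = \left(d d - 6\right) R - 43 = \left(d^{2} - 6\right) R - 43 = \left(-6 + d^{2}\right) R - 43 = R \left(-6 + d^{2}\right) - 43 = -43 + R \left(-6 + d^{2}\right)$)
$v = 1479$ ($v = -33 - 126 \left(\left(3 - 6\right) - 9\right) = -33 - 126 \left(-3 - 9\right) = -33 - -1512 = -33 + 1512 = 1479$)
$z{\left(6,-70 \right)} - v = \left(-43 - -420 - 70 \cdot 6^{2}\right) - 1479 = \left(-43 + 420 - 2520\right) - 1479 = -2143 - 1479 = -3622$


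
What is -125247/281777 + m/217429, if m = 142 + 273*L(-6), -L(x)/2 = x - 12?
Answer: -24423013273/61266491333 ≈ -0.39864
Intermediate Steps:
L(x) = 24 - 2*x (L(x) = -2*(x - 12) = -2*(-12 + x) = 24 - 2*x)
m = 9970 (m = 142 + 273*(24 - 2*(-6)) = 142 + 273*(24 + 12) = 142 + 273*36 = 142 + 9828 = 9970)
-125247/281777 + m/217429 = -125247/281777 + 9970/217429 = -24423013273/61266491333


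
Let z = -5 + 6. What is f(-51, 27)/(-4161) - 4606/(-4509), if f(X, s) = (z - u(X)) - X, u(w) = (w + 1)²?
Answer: 10067866/6253983 ≈ 1.6098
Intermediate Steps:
u(w) = (1 + w)²
z = 1
f(X, s) = 1 - X - (1 + X)² (f(X, s) = (1 - (1 + X)²) - X = 1 - X - (1 + X)²)
f(-51, 27)/(-4161) - 4606/(-4509) = -51*(-3 - 1*(-51))/(-4161) - 4606/(-4509) = -51*(-3 + 51)*(-1/4161) - 4606*(-1/4509) = -51*48*(-1/4161) + 4606/4509 = -2448*(-1/4161) + 4606/4509 = 816/1387 + 4606/4509 = 10067866/6253983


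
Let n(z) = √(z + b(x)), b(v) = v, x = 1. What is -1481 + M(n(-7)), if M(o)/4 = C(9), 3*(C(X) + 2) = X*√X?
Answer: -1453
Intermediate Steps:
n(z) = √(1 + z) (n(z) = √(z + 1) = √(1 + z))
C(X) = -2 + X^(3/2)/3 (C(X) = -2 + (X*√X)/3 = -2 + X^(3/2)/3)
M(o) = 28 (M(o) = 4*(-2 + 9^(3/2)/3) = 4*(-2 + (⅓)*27) = 4*(-2 + 9) = 4*7 = 28)
-1481 + M(n(-7)) = -1481 + 28 = -1453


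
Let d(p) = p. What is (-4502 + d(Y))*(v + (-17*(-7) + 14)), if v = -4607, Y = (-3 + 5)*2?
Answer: 20124052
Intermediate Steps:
Y = 4 (Y = 2*2 = 4)
(-4502 + d(Y))*(v + (-17*(-7) + 14)) = (-4502 + 4)*(-4607 + (-17*(-7) + 14)) = -4498*(-4607 + (119 + 14)) = -4498*(-4607 + 133) = -4498*(-4474) = 20124052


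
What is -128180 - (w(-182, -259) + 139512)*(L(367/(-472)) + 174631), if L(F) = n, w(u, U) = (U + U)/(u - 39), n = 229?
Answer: -5391429003980/221 ≈ -2.4396e+10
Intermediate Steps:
w(u, U) = 2*U/(-39 + u) (w(u, U) = (2*U)/(-39 + u) = 2*U/(-39 + u))
L(F) = 229
-128180 - (w(-182, -259) + 139512)*(L(367/(-472)) + 174631) = -128180 - (2*(-259)/(-39 - 182) + 139512)*(229 + 174631) = -128180 - (2*(-259)/(-221) + 139512)*174860 = -128180 - (2*(-259)*(-1/221) + 139512)*174860 = -128180 - (518/221 + 139512)*174860 = -128180 - 30832670*174860/221 = -128180 - 1*5391400676200/221 = -128180 - 5391400676200/221 = -5391429003980/221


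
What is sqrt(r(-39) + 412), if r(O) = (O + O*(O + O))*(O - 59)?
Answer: I*sqrt(293882) ≈ 542.11*I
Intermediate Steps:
r(O) = (-59 + O)*(O + 2*O**2) (r(O) = (O + O*(2*O))*(-59 + O) = (O + 2*O**2)*(-59 + O) = (-59 + O)*(O + 2*O**2))
sqrt(r(-39) + 412) = sqrt(-39*(-59 - 117*(-39) + 2*(-39)**2) + 412) = sqrt(-39*(-59 + 4563 + 2*1521) + 412) = sqrt(-39*(-59 + 4563 + 3042) + 412) = sqrt(-39*7546 + 412) = sqrt(-294294 + 412) = sqrt(-293882) = I*sqrt(293882)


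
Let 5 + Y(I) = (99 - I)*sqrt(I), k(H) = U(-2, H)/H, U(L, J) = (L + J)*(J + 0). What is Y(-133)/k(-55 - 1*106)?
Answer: 5/163 - 232*I*sqrt(133)/163 ≈ 0.030675 - 16.414*I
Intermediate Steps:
U(L, J) = J*(J + L) (U(L, J) = (J + L)*J = J*(J + L))
k(H) = -2 + H (k(H) = (H*(H - 2))/H = (H*(-2 + H))/H = -2 + H)
Y(I) = -5 + sqrt(I)*(99 - I) (Y(I) = -5 + (99 - I)*sqrt(I) = -5 + sqrt(I)*(99 - I))
Y(-133)/k(-55 - 1*106) = (-5 - (-133)**(3/2) + 99*sqrt(-133))/(-2 + (-55 - 1*106)) = (-5 - (-133)*I*sqrt(133) + 99*(I*sqrt(133)))/(-2 + (-55 - 106)) = (-5 + 133*I*sqrt(133) + 99*I*sqrt(133))/(-2 - 161) = (-5 + 232*I*sqrt(133))/(-163) = (-5 + 232*I*sqrt(133))*(-1/163) = 5/163 - 232*I*sqrt(133)/163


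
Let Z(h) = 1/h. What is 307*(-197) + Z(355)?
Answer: -21470044/355 ≈ -60479.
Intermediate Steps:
307*(-197) + Z(355) = 307*(-197) + 1/355 = -60479 + 1/355 = -21470044/355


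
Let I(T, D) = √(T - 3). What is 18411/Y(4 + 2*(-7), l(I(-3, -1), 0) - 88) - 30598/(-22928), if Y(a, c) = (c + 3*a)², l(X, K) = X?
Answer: (1805282*√6 + 211997593*I)/(11464*(118*√6 + 6959*I)) ≈ 2.6551 + 0.054848*I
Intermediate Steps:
I(T, D) = √(-3 + T)
18411/Y(4 + 2*(-7), l(I(-3, -1), 0) - 88) - 30598/(-22928) = 18411/(((√(-3 - 3) - 88) + 3*(4 + 2*(-7)))²) - 30598/(-22928) = 18411/(((√(-6) - 88) + 3*(4 - 14))²) - 30598*(-1/22928) = 18411/(((I*√6 - 88) + 3*(-10))²) + 15299/11464 = 18411/(((-88 + I*√6) - 30)²) + 15299/11464 = 18411/((-118 + I*√6)²) + 15299/11464 = 18411/(-118 + I*√6)² + 15299/11464 = 15299/11464 + 18411/(-118 + I*√6)²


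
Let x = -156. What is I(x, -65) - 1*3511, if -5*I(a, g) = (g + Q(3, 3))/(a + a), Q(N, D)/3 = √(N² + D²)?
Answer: -84265/24 + 3*√2/520 ≈ -3511.0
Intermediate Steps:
Q(N, D) = 3*√(D² + N²) (Q(N, D) = 3*√(N² + D²) = 3*√(D² + N²))
I(a, g) = -(g + 9*√2)/(10*a) (I(a, g) = -(g + 3*√(3² + 3²))/(5*(a + a)) = -(g + 3*√(9 + 9))/(5*(2*a)) = -(g + 3*√18)*1/(2*a)/5 = -(g + 3*(3*√2))*1/(2*a)/5 = -(g + 9*√2)*1/(2*a)/5 = -(g + 9*√2)/(10*a))
I(x, -65) - 1*3511 = (⅒)*(-1*(-65) - 9*√2)/(-156) - 1*3511 = (⅒)*(-1/156)*(65 - 9*√2) - 3511 = (-1/24 + 3*√2/520) - 3511 = -84265/24 + 3*√2/520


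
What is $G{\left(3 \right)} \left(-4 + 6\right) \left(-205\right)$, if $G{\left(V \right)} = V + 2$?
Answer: $-2050$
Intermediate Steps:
$G{\left(V \right)} = 2 + V$
$G{\left(3 \right)} \left(-4 + 6\right) \left(-205\right) = \left(2 + 3\right) \left(-4 + 6\right) \left(-205\right) = 5 \cdot 2 \left(-205\right) = 10 \left(-205\right) = -2050$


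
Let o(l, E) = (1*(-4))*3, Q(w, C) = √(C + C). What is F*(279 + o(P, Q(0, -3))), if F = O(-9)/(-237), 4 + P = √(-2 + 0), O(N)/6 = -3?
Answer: 1602/79 ≈ 20.278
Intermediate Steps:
O(N) = -18 (O(N) = 6*(-3) = -18)
P = -4 + I*√2 (P = -4 + √(-2 + 0) = -4 + √(-2) = -4 + I*√2 ≈ -4.0 + 1.4142*I)
Q(w, C) = √2*√C (Q(w, C) = √(2*C) = √2*√C)
F = 6/79 (F = -18/(-237) = -18*(-1/237) = 6/79 ≈ 0.075949)
o(l, E) = -12 (o(l, E) = -4*3 = -12)
F*(279 + o(P, Q(0, -3))) = 6*(279 - 12)/79 = (6/79)*267 = 1602/79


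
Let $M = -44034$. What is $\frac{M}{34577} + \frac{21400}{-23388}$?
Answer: $- \frac{442453748}{202171719} \approx -2.1885$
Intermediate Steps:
$\frac{M}{34577} + \frac{21400}{-23388} = - \frac{44034}{34577} + \frac{21400}{-23388} = \left(-44034\right) \frac{1}{34577} + 21400 \left(- \frac{1}{23388}\right) = - \frac{44034}{34577} - \frac{5350}{5847} = - \frac{442453748}{202171719}$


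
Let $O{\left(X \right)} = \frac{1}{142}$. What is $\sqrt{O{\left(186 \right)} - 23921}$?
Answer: $\frac{i \sqrt{482342902}}{142} \approx 154.66 i$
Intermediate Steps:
$O{\left(X \right)} = \frac{1}{142}$
$\sqrt{O{\left(186 \right)} - 23921} = \sqrt{\frac{1}{142} - 23921} = \sqrt{- \frac{3396781}{142}} = \frac{i \sqrt{482342902}}{142}$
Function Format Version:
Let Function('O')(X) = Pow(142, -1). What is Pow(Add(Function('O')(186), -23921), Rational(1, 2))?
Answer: Mul(Rational(1, 142), I, Pow(482342902, Rational(1, 2))) ≈ Mul(154.66, I)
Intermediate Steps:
Function('O')(X) = Rational(1, 142)
Pow(Add(Function('O')(186), -23921), Rational(1, 2)) = Pow(Add(Rational(1, 142), -23921), Rational(1, 2)) = Pow(Rational(-3396781, 142), Rational(1, 2)) = Mul(Rational(1, 142), I, Pow(482342902, Rational(1, 2)))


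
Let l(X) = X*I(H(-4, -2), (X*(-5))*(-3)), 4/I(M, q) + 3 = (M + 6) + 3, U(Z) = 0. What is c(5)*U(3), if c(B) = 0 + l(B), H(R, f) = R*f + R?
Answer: 0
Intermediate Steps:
H(R, f) = R + R*f
I(M, q) = 4/(6 + M) (I(M, q) = 4/(-3 + ((M + 6) + 3)) = 4/(-3 + ((6 + M) + 3)) = 4/(-3 + (9 + M)) = 4/(6 + M))
l(X) = 2*X/5 (l(X) = X*(4/(6 - 4*(1 - 2))) = X*(4/(6 - 4*(-1))) = X*(4/(6 + 4)) = X*(4/10) = X*(4*(1/10)) = X*(2/5) = 2*X/5)
c(B) = 2*B/5 (c(B) = 0 + 2*B/5 = 2*B/5)
c(5)*U(3) = ((2/5)*5)*0 = 2*0 = 0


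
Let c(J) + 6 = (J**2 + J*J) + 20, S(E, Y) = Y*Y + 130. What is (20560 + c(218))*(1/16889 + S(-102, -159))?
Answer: 49621075188360/16889 ≈ 2.9381e+9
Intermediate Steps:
S(E, Y) = 130 + Y**2 (S(E, Y) = Y**2 + 130 = 130 + Y**2)
c(J) = 14 + 2*J**2 (c(J) = -6 + ((J**2 + J*J) + 20) = -6 + ((J**2 + J**2) + 20) = -6 + (2*J**2 + 20) = -6 + (20 + 2*J**2) = 14 + 2*J**2)
(20560 + c(218))*(1/16889 + S(-102, -159)) = (20560 + (14 + 2*218**2))*(1/16889 + (130 + (-159)**2)) = (20560 + (14 + 2*47524))*(1/16889 + (130 + 25281)) = (20560 + (14 + 95048))*(1/16889 + 25411) = (20560 + 95062)*(429166380/16889) = 115622*(429166380/16889) = 49621075188360/16889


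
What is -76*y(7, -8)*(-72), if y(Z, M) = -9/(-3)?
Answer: 16416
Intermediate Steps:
y(Z, M) = 3 (y(Z, M) = -9*(-1/3) = 3)
-76*y(7, -8)*(-72) = -76*3*(-72) = -228*(-72) = 16416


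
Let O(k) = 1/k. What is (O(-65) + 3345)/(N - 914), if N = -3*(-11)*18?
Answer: -13589/1300 ≈ -10.453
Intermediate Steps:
N = 594 (N = 33*18 = 594)
(O(-65) + 3345)/(N - 914) = (1/(-65) + 3345)/(594 - 914) = (-1/65 + 3345)/(-320) = (217424/65)*(-1/320) = -13589/1300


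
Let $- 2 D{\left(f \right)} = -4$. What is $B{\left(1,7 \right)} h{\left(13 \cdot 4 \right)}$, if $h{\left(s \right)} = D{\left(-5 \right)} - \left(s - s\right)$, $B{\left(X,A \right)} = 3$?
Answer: $6$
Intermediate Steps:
$D{\left(f \right)} = 2$ ($D{\left(f \right)} = \left(- \frac{1}{2}\right) \left(-4\right) = 2$)
$h{\left(s \right)} = 2$ ($h{\left(s \right)} = 2 - \left(s - s\right) = 2 - 0 = 2 + 0 = 2$)
$B{\left(1,7 \right)} h{\left(13 \cdot 4 \right)} = 3 \cdot 2 = 6$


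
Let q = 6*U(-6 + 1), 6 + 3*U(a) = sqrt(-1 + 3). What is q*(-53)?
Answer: 636 - 106*sqrt(2) ≈ 486.09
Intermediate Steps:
U(a) = -2 + sqrt(2)/3 (U(a) = -2 + sqrt(-1 + 3)/3 = -2 + sqrt(2)/3)
q = -12 + 2*sqrt(2) (q = 6*(-2 + sqrt(2)/3) = -12 + 2*sqrt(2) ≈ -9.1716)
q*(-53) = (-12 + 2*sqrt(2))*(-53) = 636 - 106*sqrt(2)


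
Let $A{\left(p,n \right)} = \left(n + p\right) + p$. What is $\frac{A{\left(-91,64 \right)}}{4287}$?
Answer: $- \frac{118}{4287} \approx -0.027525$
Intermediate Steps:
$A{\left(p,n \right)} = n + 2 p$
$\frac{A{\left(-91,64 \right)}}{4287} = \frac{64 + 2 \left(-91\right)}{4287} = \left(64 - 182\right) \frac{1}{4287} = \left(-118\right) \frac{1}{4287} = - \frac{118}{4287}$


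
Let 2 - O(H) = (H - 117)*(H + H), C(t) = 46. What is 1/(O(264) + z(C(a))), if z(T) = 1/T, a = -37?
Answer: -46/3570243 ≈ -1.2884e-5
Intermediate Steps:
O(H) = 2 - 2*H*(-117 + H) (O(H) = 2 - (H - 117)*(H + H) = 2 - (-117 + H)*2*H = 2 - 2*H*(-117 + H))
1/(O(264) + z(C(a))) = 1/((2 - 2*264² + 234*264) + 1/46) = 1/((2 - 2*69696 + 61776) + 1/46) = 1/((2 - 139392 + 61776) + 1/46) = 1/(-77614 + 1/46) = 1/(-3570243/46) = -46/3570243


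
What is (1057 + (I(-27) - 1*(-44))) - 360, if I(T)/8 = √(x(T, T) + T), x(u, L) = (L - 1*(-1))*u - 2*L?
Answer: 957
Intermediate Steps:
x(u, L) = -2*L + u*(1 + L) (x(u, L) = (L + 1)*u - 2*L = (1 + L)*u - 2*L = u*(1 + L) - 2*L = -2*L + u*(1 + L))
I(T) = 8*√(T²) (I(T) = 8*√((T - 2*T + T*T) + T) = 8*√((T - 2*T + T²) + T) = 8*√((T² - T) + T) = 8*√(T²))
(1057 + (I(-27) - 1*(-44))) - 360 = (1057 + (8*√((-27)²) - 1*(-44))) - 360 = (1057 + (8*√729 + 44)) - 360 = (1057 + (8*27 + 44)) - 360 = (1057 + (216 + 44)) - 360 = (1057 + 260) - 360 = 1317 - 360 = 957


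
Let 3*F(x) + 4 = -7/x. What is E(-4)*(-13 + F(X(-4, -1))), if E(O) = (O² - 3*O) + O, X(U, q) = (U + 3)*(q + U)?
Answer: -1776/5 ≈ -355.20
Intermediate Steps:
X(U, q) = (3 + U)*(U + q)
F(x) = -4/3 - 7/(3*x) (F(x) = -4/3 + (-7/x)/3 = -4/3 - 7/(3*x))
E(O) = O² - 2*O
E(-4)*(-13 + F(X(-4, -1))) = (-4*(-2 - 4))*(-13 + (-7 - 4*((-4)² + 3*(-4) + 3*(-1) - 4*(-1)))/(3*((-4)² + 3*(-4) + 3*(-1) - 4*(-1)))) = (-4*(-6))*(-13 + (-7 - 4*(16 - 12 - 3 + 4))/(3*(16 - 12 - 3 + 4))) = 24*(-13 + (⅓)*(-7 - 4*5)/5) = 24*(-13 + (⅓)*(⅕)*(-7 - 20)) = 24*(-13 + (⅓)*(⅕)*(-27)) = 24*(-13 - 9/5) = 24*(-74/5) = -1776/5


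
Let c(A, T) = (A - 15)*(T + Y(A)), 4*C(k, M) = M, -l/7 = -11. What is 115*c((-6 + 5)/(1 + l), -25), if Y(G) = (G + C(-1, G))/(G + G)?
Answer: 673325/16 ≈ 42083.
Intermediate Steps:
l = 77 (l = -7*(-11) = 77)
C(k, M) = M/4
Y(G) = 5/8 (Y(G) = (G + G/4)/(G + G) = (5*G/4)/((2*G)) = (5*G/4)*(1/(2*G)) = 5/8)
c(A, T) = (-15 + A)*(5/8 + T) (c(A, T) = (A - 15)*(T + 5/8) = (-15 + A)*(5/8 + T))
115*c((-6 + 5)/(1 + l), -25) = 115*(-75/8 - 15*(-25) + 5*((-6 + 5)/(1 + 77))/8 + ((-6 + 5)/(1 + 77))*(-25)) = 115*(-75/8 + 375 + 5*(-1/78)/8 - 1/78*(-25)) = 115*(-75/8 + 375 + 5*(-1*1/78)/8 - 1*1/78*(-25)) = 115*(-75/8 + 375 + (5/8)*(-1/78) - 1/78*(-25)) = 115*(-75/8 + 375 - 5/624 + 25/78) = 115*(5855/16) = 673325/16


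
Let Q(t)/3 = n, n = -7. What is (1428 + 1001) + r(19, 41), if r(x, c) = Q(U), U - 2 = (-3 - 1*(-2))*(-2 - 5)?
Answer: 2408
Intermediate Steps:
U = 9 (U = 2 + (-3 - 1*(-2))*(-2 - 5) = 2 + (-3 + 2)*(-7) = 2 - 1*(-7) = 2 + 7 = 9)
Q(t) = -21 (Q(t) = 3*(-7) = -21)
r(x, c) = -21
(1428 + 1001) + r(19, 41) = (1428 + 1001) - 21 = 2429 - 21 = 2408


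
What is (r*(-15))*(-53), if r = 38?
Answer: 30210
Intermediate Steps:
(r*(-15))*(-53) = (38*(-15))*(-53) = -570*(-53) = 30210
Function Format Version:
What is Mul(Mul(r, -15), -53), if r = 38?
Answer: 30210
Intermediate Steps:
Mul(Mul(r, -15), -53) = Mul(Mul(38, -15), -53) = Mul(-570, -53) = 30210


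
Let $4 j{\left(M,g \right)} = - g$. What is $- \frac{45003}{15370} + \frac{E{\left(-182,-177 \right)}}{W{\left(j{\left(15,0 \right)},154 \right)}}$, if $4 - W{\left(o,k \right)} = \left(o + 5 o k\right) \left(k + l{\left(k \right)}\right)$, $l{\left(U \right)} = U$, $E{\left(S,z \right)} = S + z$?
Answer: $- \frac{2848921}{30740} \approx -92.678$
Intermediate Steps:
$j{\left(M,g \right)} = - \frac{g}{4}$ ($j{\left(M,g \right)} = \frac{\left(-1\right) g}{4} = - \frac{g}{4}$)
$W{\left(o,k \right)} = 4 - 2 k \left(o + 5 k o\right)$ ($W{\left(o,k \right)} = 4 - \left(o + 5 o k\right) \left(k + k\right) = 4 - \left(o + 5 k o\right) 2 k = 4 - 2 k \left(o + 5 k o\right)$)
$- \frac{45003}{15370} + \frac{E{\left(-182,-177 \right)}}{W{\left(j{\left(15,0 \right)},154 \right)}} = - \frac{45003}{15370} + \frac{-182 - 177}{4 - 10 \left(\left(- \frac{1}{4}\right) 0\right) 154^{2} - 308 \left(\left(- \frac{1}{4}\right) 0\right)} = \left(-45003\right) \frac{1}{15370} - \frac{359}{4 - 0 \cdot 23716 - 308 \cdot 0} = - \frac{45003}{15370} - \frac{359}{4 + 0 + 0} = - \frac{45003}{15370} - \frac{359}{4} = - \frac{2848921}{30740}$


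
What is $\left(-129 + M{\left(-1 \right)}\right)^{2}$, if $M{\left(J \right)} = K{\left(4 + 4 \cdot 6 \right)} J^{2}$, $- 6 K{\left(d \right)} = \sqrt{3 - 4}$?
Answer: $\frac{\left(774 + i\right)^{2}}{36} \approx 16641.0 + 43.0 i$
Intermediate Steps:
$K{\left(d \right)} = - \frac{i}{6}$ ($K{\left(d \right)} = - \frac{\sqrt{3 - 4}}{6} = - \frac{\sqrt{-1}}{6} = - \frac{i}{6}$)
$M{\left(J \right)} = - \frac{i J^{2}}{6}$ ($M{\left(J \right)} = - \frac{i}{6} J^{2} = - \frac{i J^{2}}{6}$)
$\left(-129 + M{\left(-1 \right)}\right)^{2} = \left(-129 - \frac{i \left(-1\right)^{2}}{6}\right)^{2} = \left(-129 - \frac{1}{6} i 1\right)^{2} = \left(-129 - \frac{i}{6}\right)^{2}$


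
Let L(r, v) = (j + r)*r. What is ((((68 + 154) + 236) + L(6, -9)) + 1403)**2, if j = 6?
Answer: 3736489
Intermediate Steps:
L(r, v) = r*(6 + r) (L(r, v) = (6 + r)*r = r*(6 + r))
((((68 + 154) + 236) + L(6, -9)) + 1403)**2 = ((((68 + 154) + 236) + 6*(6 + 6)) + 1403)**2 = (((222 + 236) + 6*12) + 1403)**2 = ((458 + 72) + 1403)**2 = (530 + 1403)**2 = 1933**2 = 3736489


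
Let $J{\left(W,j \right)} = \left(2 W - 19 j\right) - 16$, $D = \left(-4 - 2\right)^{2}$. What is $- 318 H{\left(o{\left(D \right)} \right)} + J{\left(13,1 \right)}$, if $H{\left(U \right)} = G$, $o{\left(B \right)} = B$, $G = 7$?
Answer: $-2235$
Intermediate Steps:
$D = 36$ ($D = \left(-6\right)^{2} = 36$)
$H{\left(U \right)} = 7$
$J{\left(W,j \right)} = -16 - 19 j + 2 W$ ($J{\left(W,j \right)} = \left(- 19 j + 2 W\right) - 16 = -16 - 19 j + 2 W$)
$- 318 H{\left(o{\left(D \right)} \right)} + J{\left(13,1 \right)} = \left(-318\right) 7 - 9 = -2226 - 9 = -2235$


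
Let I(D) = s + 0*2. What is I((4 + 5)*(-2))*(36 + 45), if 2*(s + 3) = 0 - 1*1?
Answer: -567/2 ≈ -283.50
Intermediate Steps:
s = -7/2 (s = -3 + (0 - 1*1)/2 = -3 + (0 - 1)/2 = -3 + (½)*(-1) = -3 - ½ = -7/2 ≈ -3.5000)
I(D) = -7/2 (I(D) = -7/2 + 0*2 = -7/2 + 0 = -7/2)
I((4 + 5)*(-2))*(36 + 45) = -7*(36 + 45)/2 = -7/2*81 = -567/2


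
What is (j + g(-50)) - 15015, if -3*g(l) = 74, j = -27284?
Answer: -126971/3 ≈ -42324.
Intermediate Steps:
g(l) = -74/3 (g(l) = -1/3*74 = -74/3)
(j + g(-50)) - 15015 = (-27284 - 74/3) - 15015 = -81926/3 - 15015 = -126971/3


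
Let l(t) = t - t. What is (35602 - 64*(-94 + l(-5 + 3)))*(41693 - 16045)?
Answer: 1067418464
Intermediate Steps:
l(t) = 0
(35602 - 64*(-94 + l(-5 + 3)))*(41693 - 16045) = (35602 - 64*(-94 + 0))*(41693 - 16045) = (35602 - 64*(-94))*25648 = (35602 + 6016)*25648 = 41618*25648 = 1067418464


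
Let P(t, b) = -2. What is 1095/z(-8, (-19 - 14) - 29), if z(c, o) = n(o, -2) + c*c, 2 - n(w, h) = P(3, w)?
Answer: 1095/68 ≈ 16.103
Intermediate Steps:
n(w, h) = 4 (n(w, h) = 2 - 1*(-2) = 2 + 2 = 4)
z(c, o) = 4 + c² (z(c, o) = 4 + c*c = 4 + c²)
1095/z(-8, (-19 - 14) - 29) = 1095/(4 + (-8)²) = 1095/(4 + 64) = 1095/68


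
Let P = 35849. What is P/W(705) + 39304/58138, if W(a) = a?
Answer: 1055949241/20493645 ≈ 51.526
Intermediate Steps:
P/W(705) + 39304/58138 = 35849/705 + 39304/58138 = 35849*(1/705) + 39304*(1/58138) = 35849/705 + 19652/29069 = 1055949241/20493645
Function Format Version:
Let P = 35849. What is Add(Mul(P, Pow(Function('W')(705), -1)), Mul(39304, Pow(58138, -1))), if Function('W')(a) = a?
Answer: Rational(1055949241, 20493645) ≈ 51.526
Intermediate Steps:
Add(Mul(P, Pow(Function('W')(705), -1)), Mul(39304, Pow(58138, -1))) = Add(Mul(35849, Pow(705, -1)), Mul(39304, Pow(58138, -1))) = Add(Mul(35849, Rational(1, 705)), Mul(39304, Rational(1, 58138))) = Add(Rational(35849, 705), Rational(19652, 29069)) = Rational(1055949241, 20493645)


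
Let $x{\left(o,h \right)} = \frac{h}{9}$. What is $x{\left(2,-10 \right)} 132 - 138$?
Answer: $- \frac{854}{3} \approx -284.67$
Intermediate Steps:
$x{\left(o,h \right)} = \frac{h}{9}$ ($x{\left(o,h \right)} = h \frac{1}{9} = \frac{h}{9}$)
$x{\left(2,-10 \right)} 132 - 138 = \frac{1}{9} \left(-10\right) 132 - 138 = \left(- \frac{10}{9}\right) 132 - 138 = - \frac{440}{3} - 138 = - \frac{854}{3}$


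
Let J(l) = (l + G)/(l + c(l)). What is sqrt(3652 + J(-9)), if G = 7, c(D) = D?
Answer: sqrt(32869)/3 ≈ 60.433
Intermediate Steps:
J(l) = (7 + l)/(2*l) (J(l) = (l + 7)/(l + l) = (7 + l)/((2*l)) = (7 + l)*(1/(2*l)) = (7 + l)/(2*l))
sqrt(3652 + J(-9)) = sqrt(3652 + (1/2)*(7 - 9)/(-9)) = sqrt(3652 + (1/2)*(-1/9)*(-2)) = sqrt(3652 + 1/9) = sqrt(32869/9) = sqrt(32869)/3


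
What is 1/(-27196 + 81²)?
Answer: -1/20635 ≈ -4.8461e-5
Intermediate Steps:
1/(-27196 + 81²) = 1/(-27196 + 6561) = 1/(-20635) = -1/20635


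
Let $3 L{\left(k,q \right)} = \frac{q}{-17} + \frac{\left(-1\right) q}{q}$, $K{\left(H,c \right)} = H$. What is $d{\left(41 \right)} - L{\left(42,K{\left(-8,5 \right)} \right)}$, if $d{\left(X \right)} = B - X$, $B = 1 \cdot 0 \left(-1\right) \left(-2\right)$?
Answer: $- \frac{694}{17} \approx -40.824$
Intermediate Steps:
$B = 0$ ($B = 1 \cdot 0 \left(-2\right) = 0 \left(-2\right) = 0$)
$d{\left(X \right)} = - X$ ($d{\left(X \right)} = 0 - X = - X$)
$L{\left(k,q \right)} = - \frac{1}{3} - \frac{q}{51}$ ($L{\left(k,q \right)} = \frac{\frac{q}{-17} + \frac{\left(-1\right) q}{q}}{3} = \frac{q \left(- \frac{1}{17}\right) - 1}{3} = \frac{- \frac{q}{17} - 1}{3} = \frac{-1 - \frac{q}{17}}{3} = - \frac{1}{3} - \frac{q}{51}$)
$d{\left(41 \right)} - L{\left(42,K{\left(-8,5 \right)} \right)} = \left(-1\right) 41 - \left(- \frac{1}{3} - - \frac{8}{51}\right) = -41 - \left(- \frac{1}{3} + \frac{8}{51}\right) = -41 - - \frac{3}{17} = -41 + \frac{3}{17} = - \frac{694}{17}$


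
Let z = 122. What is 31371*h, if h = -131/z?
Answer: -4109601/122 ≈ -33685.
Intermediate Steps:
h = -131/122 ≈ -1.0738
31371*h = 31371*(-131/122) = -4109601/122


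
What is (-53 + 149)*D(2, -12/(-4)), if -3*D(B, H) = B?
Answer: -64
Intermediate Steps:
D(B, H) = -B/3
(-53 + 149)*D(2, -12/(-4)) = (-53 + 149)*(-1/3*2) = 96*(-2/3) = -64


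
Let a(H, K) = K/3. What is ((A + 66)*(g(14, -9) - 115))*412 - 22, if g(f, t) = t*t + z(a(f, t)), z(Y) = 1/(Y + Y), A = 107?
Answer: -7305856/3 ≈ -2.4353e+6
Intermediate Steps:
a(H, K) = K/3 (a(H, K) = K*(1/3) = K/3)
z(Y) = 1/(2*Y)
g(f, t) = t**2 + 3/(2*t) (g(f, t) = t*t + 1/(2*((t/3))) = t**2 + (3/t)/2 = t**2 + 3/(2*t))
((A + 66)*(g(14, -9) - 115))*412 - 22 = ((107 + 66)*((3/2 + (-9)**3)/(-9) - 115))*412 - 22 = (173*(-(3/2 - 729)/9 - 115))*412 - 22 = (173*(-1/9*(-1455/2) - 115))*412 - 22 = (173*(485/6 - 115))*412 - 22 = (173*(-205/6))*412 - 22 = -35465/6*412 - 22 = -7305790/3 - 22 = -7305856/3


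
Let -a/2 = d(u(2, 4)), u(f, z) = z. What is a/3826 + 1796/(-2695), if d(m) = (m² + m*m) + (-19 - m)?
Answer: -3460003/5155535 ≈ -0.67112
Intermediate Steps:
d(m) = -19 - m + 2*m² (d(m) = (m² + m²) + (-19 - m) = 2*m² + (-19 - m) = -19 - m + 2*m²)
a = -18 (a = -2*(-19 - 1*4 + 2*4²) = -2*(-19 - 4 + 2*16) = -2*(-19 - 4 + 32) = -2*9 = -18)
a/3826 + 1796/(-2695) = -18/3826 + 1796/(-2695) = -18*1/3826 + 1796*(-1/2695) = -9/1913 - 1796/2695 = -3460003/5155535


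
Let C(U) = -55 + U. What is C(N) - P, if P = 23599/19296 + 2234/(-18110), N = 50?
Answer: -1065761713/174725280 ≈ -6.0996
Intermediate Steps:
P = 192135313/174725280 (P = 23599*(1/19296) + 2234*(-1/18110) = 23599/19296 - 1117/9055 = 192135313/174725280 ≈ 1.0996)
C(N) - P = (-55 + 50) - 1*192135313/174725280 = -5 - 192135313/174725280 = -1065761713/174725280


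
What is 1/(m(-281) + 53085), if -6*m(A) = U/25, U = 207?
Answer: 50/2654181 ≈ 1.8838e-5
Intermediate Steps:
m(A) = -69/50 (m(A) = -69/(2*25) = -⅙*207/25 = -69/50)
1/(m(-281) + 53085) = 1/(-69/50 + 53085) = 1/(2654181/50) = 50/2654181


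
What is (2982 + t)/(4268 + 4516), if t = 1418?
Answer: 275/549 ≈ 0.50091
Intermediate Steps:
(2982 + t)/(4268 + 4516) = (2982 + 1418)/(4268 + 4516) = 4400/8784 = 4400*(1/8784) = 275/549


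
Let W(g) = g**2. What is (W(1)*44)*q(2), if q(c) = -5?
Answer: -220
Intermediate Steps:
(W(1)*44)*q(2) = (1**2*44)*(-5) = (1*44)*(-5) = 44*(-5) = -220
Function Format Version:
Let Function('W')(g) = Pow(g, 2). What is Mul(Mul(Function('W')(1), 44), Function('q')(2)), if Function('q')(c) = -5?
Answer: -220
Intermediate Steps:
Mul(Mul(Function('W')(1), 44), Function('q')(2)) = Mul(Mul(Pow(1, 2), 44), -5) = Mul(Mul(1, 44), -5) = Mul(44, -5) = -220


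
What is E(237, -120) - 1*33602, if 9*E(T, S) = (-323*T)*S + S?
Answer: 2961194/3 ≈ 9.8707e+5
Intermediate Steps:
E(T, S) = S/9 - 323*S*T/9 (E(T, S) = ((-323*T)*S + S)/9 = (-323*S*T + S)/9 = (S - 323*S*T)/9 = S/9 - 323*S*T/9)
E(237, -120) - 1*33602 = (⅑)*(-120)*(1 - 323*237) - 1*33602 = (⅑)*(-120)*(1 - 76551) - 33602 = (⅑)*(-120)*(-76550) - 33602 = 3062000/3 - 33602 = 2961194/3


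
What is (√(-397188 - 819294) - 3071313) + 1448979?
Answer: -1622334 + I*√1216482 ≈ -1.6223e+6 + 1102.9*I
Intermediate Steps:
(√(-397188 - 819294) - 3071313) + 1448979 = (√(-1216482) - 3071313) + 1448979 = (I*√1216482 - 3071313) + 1448979 = (-3071313 + I*√1216482) + 1448979 = -1622334 + I*√1216482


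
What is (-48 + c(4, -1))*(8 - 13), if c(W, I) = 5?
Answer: 215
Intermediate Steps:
(-48 + c(4, -1))*(8 - 13) = (-48 + 5)*(8 - 13) = -43*(-5) = 215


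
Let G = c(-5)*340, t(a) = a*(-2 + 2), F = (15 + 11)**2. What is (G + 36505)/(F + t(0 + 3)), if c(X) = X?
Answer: 34805/676 ≈ 51.487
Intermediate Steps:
F = 676 (F = 26**2 = 676)
t(a) = 0 (t(a) = a*0 = 0)
G = -1700 (G = -5*340 = -1700)
(G + 36505)/(F + t(0 + 3)) = (-1700 + 36505)/(676 + 0) = 34805/676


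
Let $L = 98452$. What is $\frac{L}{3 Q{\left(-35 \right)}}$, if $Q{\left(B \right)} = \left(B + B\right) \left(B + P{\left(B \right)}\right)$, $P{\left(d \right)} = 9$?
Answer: $\frac{24613}{1365} \approx 18.031$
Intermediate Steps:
$Q{\left(B \right)} = 2 B \left(9 + B\right)$ ($Q{\left(B \right)} = \left(B + B\right) \left(B + 9\right) = 2 B \left(9 + B\right)$)
$\frac{L}{3 Q{\left(-35 \right)}} = \frac{98452}{3 \cdot 2 \left(-35\right) \left(9 - 35\right)} = \frac{98452}{3 \cdot 2 \left(-35\right) \left(-26\right)} = \frac{98452}{3 \cdot 1820} = \frac{98452}{5460} = 98452 \cdot \frac{1}{5460} = \frac{24613}{1365}$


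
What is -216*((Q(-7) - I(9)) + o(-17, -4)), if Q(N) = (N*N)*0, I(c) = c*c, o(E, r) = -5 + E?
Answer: 22248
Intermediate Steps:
I(c) = c²
Q(N) = 0 (Q(N) = N²*0 = 0)
-216*((Q(-7) - I(9)) + o(-17, -4)) = -216*((0 - 1*9²) + (-5 - 17)) = -216*((0 - 1*81) - 22) = -216*((0 - 81) - 22) = -216*(-81 - 22) = -216*(-103) = 22248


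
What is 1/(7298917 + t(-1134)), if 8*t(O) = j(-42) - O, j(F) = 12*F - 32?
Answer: 4/29195967 ≈ 1.3701e-7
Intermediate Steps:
j(F) = -32 + 12*F
t(O) = -67 - O/8 (t(O) = ((-32 + 12*(-42)) - O)/8 = ((-32 - 504) - O)/8 = (-536 - O)/8 = -67 - O/8)
1/(7298917 + t(-1134)) = 1/(7298917 + (-67 - ⅛*(-1134))) = 1/(7298917 + (-67 + 567/4)) = 1/(7298917 + 299/4) = 1/(29195967/4) = 4/29195967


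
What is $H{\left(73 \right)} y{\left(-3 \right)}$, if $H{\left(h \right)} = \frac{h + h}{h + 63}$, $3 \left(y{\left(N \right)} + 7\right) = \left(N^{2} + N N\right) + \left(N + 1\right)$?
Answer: $- \frac{365}{204} \approx -1.7892$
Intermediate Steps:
$y{\left(N \right)} = - \frac{20}{3} + \frac{N}{3} + \frac{2 N^{2}}{3}$ ($y{\left(N \right)} = -7 + \frac{\left(N^{2} + N N\right) + \left(N + 1\right)}{3} = -7 + \frac{\left(N^{2} + N^{2}\right) + \left(1 + N\right)}{3} = -7 + \frac{2 N^{2} + \left(1 + N\right)}{3} = -7 + \frac{1 + N + 2 N^{2}}{3} = -7 + \left(\frac{1}{3} + \frac{N}{3} + \frac{2 N^{2}}{3}\right) = - \frac{20}{3} + \frac{N}{3} + \frac{2 N^{2}}{3}$)
$H{\left(h \right)} = \frac{2 h}{63 + h}$
$H{\left(73 \right)} y{\left(-3 \right)} = 2 \cdot 73 \frac{1}{63 + 73} \left(- \frac{20}{3} + \frac{1}{3} \left(-3\right) + \frac{2 \left(-3\right)^{2}}{3}\right) = 2 \cdot 73 \cdot \frac{1}{136} \left(- \frac{20}{3} - 1 + \frac{2}{3} \cdot 9\right) = 2 \cdot 73 \cdot \frac{1}{136} \left(- \frac{20}{3} - 1 + 6\right) = \frac{73}{68} \left(- \frac{5}{3}\right) = - \frac{365}{204}$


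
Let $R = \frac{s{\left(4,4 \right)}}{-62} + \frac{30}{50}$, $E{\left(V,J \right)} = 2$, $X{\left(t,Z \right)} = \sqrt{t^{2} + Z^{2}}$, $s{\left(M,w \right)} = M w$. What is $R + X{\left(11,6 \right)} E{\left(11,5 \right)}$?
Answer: $\frac{53}{155} + 2 \sqrt{157} \approx 25.402$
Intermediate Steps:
$X{\left(t,Z \right)} = \sqrt{Z^{2} + t^{2}}$
$R = \frac{53}{155}$ ($R = \frac{4 \cdot 4}{-62} + \frac{30}{50} = 16 \left(- \frac{1}{62}\right) + 30 \cdot \frac{1}{50} = - \frac{8}{31} + \frac{3}{5} = \frac{53}{155} \approx 0.34194$)
$R + X{\left(11,6 \right)} E{\left(11,5 \right)} = \frac{53}{155} + \sqrt{6^{2} + 11^{2}} \cdot 2 = \frac{53}{155} + \sqrt{36 + 121} \cdot 2 = \frac{53}{155} + \sqrt{157} \cdot 2 = \frac{53}{155} + 2 \sqrt{157}$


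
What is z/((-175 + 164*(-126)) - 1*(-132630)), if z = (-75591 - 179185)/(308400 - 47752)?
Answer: -31847/3642262571 ≈ -8.7437e-6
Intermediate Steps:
z = -31847/32581 (z = -254776/260648 = -254776*1/260648 = -31847/32581 ≈ -0.97747)
z/((-175 + 164*(-126)) - 1*(-132630)) = -31847/(32581*((-175 + 164*(-126)) - 1*(-132630))) = -31847/(32581*((-175 - 20664) + 132630)) = -31847/(32581*(-20839 + 132630)) = -31847/32581/111791 = -31847/32581*1/111791 = -31847/3642262571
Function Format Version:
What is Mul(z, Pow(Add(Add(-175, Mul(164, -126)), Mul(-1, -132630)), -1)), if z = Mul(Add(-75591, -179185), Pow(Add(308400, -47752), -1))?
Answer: Rational(-31847, 3642262571) ≈ -8.7437e-6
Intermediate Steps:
z = Rational(-31847, 32581) (z = Mul(-254776, Pow(260648, -1)) = Mul(-254776, Rational(1, 260648)) = Rational(-31847, 32581) ≈ -0.97747)
Mul(z, Pow(Add(Add(-175, Mul(164, -126)), Mul(-1, -132630)), -1)) = Mul(Rational(-31847, 32581), Pow(Add(Add(-175, Mul(164, -126)), Mul(-1, -132630)), -1)) = Mul(Rational(-31847, 32581), Pow(Add(Add(-175, -20664), 132630), -1)) = Mul(Rational(-31847, 32581), Pow(Add(-20839, 132630), -1)) = Mul(Rational(-31847, 32581), Pow(111791, -1)) = Mul(Rational(-31847, 32581), Rational(1, 111791)) = Rational(-31847, 3642262571)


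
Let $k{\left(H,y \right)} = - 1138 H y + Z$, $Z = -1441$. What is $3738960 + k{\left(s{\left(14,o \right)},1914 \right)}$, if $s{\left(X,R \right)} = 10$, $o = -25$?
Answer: $-18043801$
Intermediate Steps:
$k{\left(H,y \right)} = -1441 - 1138 H y$ ($k{\left(H,y \right)} = - 1138 H y - 1441 = -1441 - 1138 H y$)
$3738960 + k{\left(s{\left(14,o \right)},1914 \right)} = 3738960 - \left(1441 + 11380 \cdot 1914\right) = 3738960 - 21782761 = -18043801$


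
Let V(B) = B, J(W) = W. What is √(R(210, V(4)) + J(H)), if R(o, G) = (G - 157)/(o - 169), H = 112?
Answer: √181999/41 ≈ 10.405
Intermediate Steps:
R(o, G) = (-157 + G)/(-169 + o)
√(R(210, V(4)) + J(H)) = √((-157 + 4)/(-169 + 210) + 112) = √(-153/41 + 112) = √(4439/41) = √181999/41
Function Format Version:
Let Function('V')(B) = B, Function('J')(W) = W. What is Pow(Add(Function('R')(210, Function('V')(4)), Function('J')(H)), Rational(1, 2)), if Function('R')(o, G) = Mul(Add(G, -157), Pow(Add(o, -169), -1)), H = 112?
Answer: Mul(Rational(1, 41), Pow(181999, Rational(1, 2))) ≈ 10.405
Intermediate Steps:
Function('R')(o, G) = Mul(Pow(Add(-169, o), -1), Add(-157, G)) (Function('R')(o, G) = Mul(Add(-157, G), Pow(Add(-169, o), -1)) = Mul(Pow(Add(-169, o), -1), Add(-157, G)))
Pow(Add(Function('R')(210, Function('V')(4)), Function('J')(H)), Rational(1, 2)) = Pow(Add(Mul(Pow(Add(-169, 210), -1), Add(-157, 4)), 112), Rational(1, 2)) = Pow(Add(Mul(Pow(41, -1), -153), 112), Rational(1, 2)) = Pow(Add(Mul(Rational(1, 41), -153), 112), Rational(1, 2)) = Pow(Add(Rational(-153, 41), 112), Rational(1, 2)) = Pow(Rational(4439, 41), Rational(1, 2)) = Mul(Rational(1, 41), Pow(181999, Rational(1, 2)))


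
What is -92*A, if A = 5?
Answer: -460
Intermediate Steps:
-92*A = -92*5 = -460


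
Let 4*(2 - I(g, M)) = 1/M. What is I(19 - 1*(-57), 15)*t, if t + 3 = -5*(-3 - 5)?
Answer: 4403/60 ≈ 73.383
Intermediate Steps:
I(g, M) = 2 - 1/(4*M)
t = 37 (t = -3 - 5*(-3 - 5) = -3 - 5*(-8) = -3 + 40 = 37)
I(19 - 1*(-57), 15)*t = (2 - 1/4/15)*37 = (2 - 1/4*1/15)*37 = (2 - 1/60)*37 = (119/60)*37 = 4403/60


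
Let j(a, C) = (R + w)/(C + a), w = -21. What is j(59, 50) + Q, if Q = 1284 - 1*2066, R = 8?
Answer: -85251/109 ≈ -782.12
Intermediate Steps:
j(a, C) = -13/(C + a) (j(a, C) = (8 - 21)/(C + a) = -13/(C + a))
Q = -782 (Q = 1284 - 2066 = -782)
j(59, 50) + Q = -13/(50 + 59) - 782 = -13/109 - 782 = -85251/109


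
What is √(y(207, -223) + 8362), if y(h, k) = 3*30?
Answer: 2*√2113 ≈ 91.935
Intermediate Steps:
y(h, k) = 90
√(y(207, -223) + 8362) = √(90 + 8362) = √8452 = 2*√2113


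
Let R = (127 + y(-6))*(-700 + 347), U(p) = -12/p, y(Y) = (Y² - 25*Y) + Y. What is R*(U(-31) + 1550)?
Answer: -5208527002/31 ≈ -1.6802e+8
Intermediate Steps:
y(Y) = Y² - 24*Y
R = -108371 (R = (127 - 6*(-24 - 6))*(-700 + 347) = (127 - 6*(-30))*(-353) = (127 + 180)*(-353) = 307*(-353) = -108371)
R*(U(-31) + 1550) = -108371*(-12/(-31) + 1550) = -108371*(-12*(-1/31) + 1550) = -108371*(12/31 + 1550) = -108371*48062/31 = -5208527002/31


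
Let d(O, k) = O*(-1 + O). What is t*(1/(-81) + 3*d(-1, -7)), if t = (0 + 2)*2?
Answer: 1940/81 ≈ 23.951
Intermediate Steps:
t = 4 (t = 2*2 = 4)
t*(1/(-81) + 3*d(-1, -7)) = 4*(1/(-81) + 3*(-(-1 - 1))) = 4*(-1/81 + 3*(-1*(-2))) = 4*(-1/81 + 3*2) = 4*(-1/81 + 6) = 4*(485/81) = 1940/81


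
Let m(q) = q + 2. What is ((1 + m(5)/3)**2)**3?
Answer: 1000000/729 ≈ 1371.7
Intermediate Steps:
m(q) = 2 + q
((1 + m(5)/3)**2)**3 = ((1 + (2 + 5)/3)**2)**3 = ((1 + 7*(1/3))**2)**3 = ((1 + 7/3)**2)**3 = ((10/3)**2)**3 = (100/9)**3 = 1000000/729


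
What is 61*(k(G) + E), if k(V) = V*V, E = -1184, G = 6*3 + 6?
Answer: -37088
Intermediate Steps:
G = 24 (G = 18 + 6 = 24)
k(V) = V**2
61*(k(G) + E) = 61*(24**2 - 1184) = 61*(576 - 1184) = 61*(-608) = -37088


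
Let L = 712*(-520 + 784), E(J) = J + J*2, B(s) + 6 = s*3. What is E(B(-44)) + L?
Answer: 187554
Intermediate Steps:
B(s) = -6 + 3*s (B(s) = -6 + s*3 = -6 + 3*s)
E(J) = 3*J (E(J) = J + 2*J = 3*J)
L = 187968 (L = 712*264 = 187968)
E(B(-44)) + L = 3*(-6 + 3*(-44)) + 187968 = 3*(-6 - 132) + 187968 = 3*(-138) + 187968 = -414 + 187968 = 187554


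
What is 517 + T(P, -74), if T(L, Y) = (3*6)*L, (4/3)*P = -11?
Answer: 737/2 ≈ 368.50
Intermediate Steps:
P = -33/4 (P = (3/4)*(-11) = -33/4 ≈ -8.2500)
T(L, Y) = 18*L
517 + T(P, -74) = 517 + 18*(-33/4) = 517 - 297/2 = 737/2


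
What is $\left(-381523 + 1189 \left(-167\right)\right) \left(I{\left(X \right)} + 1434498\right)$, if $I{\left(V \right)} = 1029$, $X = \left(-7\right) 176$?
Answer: $-832729115322$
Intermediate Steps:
$X = -1232$
$\left(-381523 + 1189 \left(-167\right)\right) \left(I{\left(X \right)} + 1434498\right) = \left(-381523 + 1189 \left(-167\right)\right) \left(1029 + 1434498\right) = \left(-381523 - 198563\right) 1435527 = \left(-580086\right) 1435527 = -832729115322$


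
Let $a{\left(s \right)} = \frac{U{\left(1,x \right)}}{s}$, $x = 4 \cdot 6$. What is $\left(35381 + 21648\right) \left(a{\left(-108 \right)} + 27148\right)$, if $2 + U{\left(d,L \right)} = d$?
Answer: $\frac{167208172565}{108} \approx 1.5482 \cdot 10^{9}$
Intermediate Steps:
$x = 24$
$U{\left(d,L \right)} = -2 + d$
$a{\left(s \right)} = - \frac{1}{s}$ ($a{\left(s \right)} = \frac{-2 + 1}{s} = - \frac{1}{s}$)
$\left(35381 + 21648\right) \left(a{\left(-108 \right)} + 27148\right) = \left(35381 + 21648\right) \left(- \frac{1}{-108} + 27148\right) = 57029 \left(\left(-1\right) \left(- \frac{1}{108}\right) + 27148\right) = 57029 \left(\frac{1}{108} + 27148\right) = 57029 \cdot \frac{2931985}{108} = \frac{167208172565}{108}$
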